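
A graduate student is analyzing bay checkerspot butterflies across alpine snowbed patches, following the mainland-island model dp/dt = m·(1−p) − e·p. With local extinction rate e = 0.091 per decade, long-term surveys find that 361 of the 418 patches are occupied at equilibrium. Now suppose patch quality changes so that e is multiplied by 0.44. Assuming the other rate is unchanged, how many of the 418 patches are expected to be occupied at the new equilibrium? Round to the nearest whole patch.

Observed p* = 361/418 = 0.86364.
Balance m(1−p*) = e·p* gives m = e·p*/(1−p*) = 0.091×0.86364/0.13636 = 0.57635.
New p* = m/(m+e) = 0.57635/(0.57635+0.04004) = 0.93504.
Expected occupied = 418 × 0.93504 = 390.85 ≈ 391.

391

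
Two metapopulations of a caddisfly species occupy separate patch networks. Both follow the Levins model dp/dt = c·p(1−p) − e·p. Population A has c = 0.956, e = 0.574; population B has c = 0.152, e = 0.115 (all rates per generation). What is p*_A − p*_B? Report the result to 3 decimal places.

A: p*_A = 1 − 0.574/0.956 = 0.3996.
B: p*_B = 1 − 0.115/0.152 = 0.2434.
p*_A − p*_B = 0.3996 − 0.2434 = 0.1562.

0.156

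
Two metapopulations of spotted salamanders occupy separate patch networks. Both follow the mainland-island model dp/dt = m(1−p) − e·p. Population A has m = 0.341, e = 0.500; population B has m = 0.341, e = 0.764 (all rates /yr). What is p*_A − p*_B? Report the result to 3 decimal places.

0.097

A: p*_A = m/(m+e) = 0.341/0.8410 = 0.4055.
B: p*_B = 0.341/1.1050 = 0.3086.
p*_A − p*_B = 0.4055 − 0.3086 = 0.0969.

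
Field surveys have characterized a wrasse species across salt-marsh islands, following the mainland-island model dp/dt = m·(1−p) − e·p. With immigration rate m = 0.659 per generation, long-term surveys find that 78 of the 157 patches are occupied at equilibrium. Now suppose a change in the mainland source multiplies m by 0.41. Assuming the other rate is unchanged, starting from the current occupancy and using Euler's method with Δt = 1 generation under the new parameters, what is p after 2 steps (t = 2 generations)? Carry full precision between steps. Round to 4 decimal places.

0.2890

Observed p* = 78/157 = 0.49682.
Balance m(1−p*) = e·p* gives e = m(1−p*)/p* = 0.659×0.50318/0.49682 = 0.66745.
Starting from p₀ = 0.49682; update p ← p + (dp/dt)·Δt with the new parameters.
step 1: Δp = -0.19564, p = 0.30117
step 2: Δp = -0.01220, p = 0.28897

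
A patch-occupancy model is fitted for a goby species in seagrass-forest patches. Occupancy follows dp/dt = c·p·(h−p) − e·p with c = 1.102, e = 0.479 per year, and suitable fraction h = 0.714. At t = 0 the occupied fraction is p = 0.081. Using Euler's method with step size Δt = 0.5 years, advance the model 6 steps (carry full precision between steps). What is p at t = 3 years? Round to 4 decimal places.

Update rule: p ← p + [c·p·(h−p) − e·p]·Δt with Δt = 0.5.
  1  |  dp/dt·Δt = +0.008852  |  p_1 = 0.089852
  2  |  dp/dt·Δt = +0.009381  |  p_2 = 0.099233
  3  |  dp/dt·Δt = +0.009848  |  p_3 = 0.109081
  4  |  dp/dt·Δt = +0.010233  |  p_4 = 0.119313
  5  |  dp/dt·Δt = +0.010520  |  p_5 = 0.129834
  6  |  dp/dt·Δt = +0.010695  |  p_6 = 0.140529

0.1405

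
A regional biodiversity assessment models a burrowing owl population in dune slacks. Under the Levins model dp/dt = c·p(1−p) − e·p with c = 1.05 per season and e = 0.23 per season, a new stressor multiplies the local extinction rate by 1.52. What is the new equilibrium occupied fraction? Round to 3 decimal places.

0.667

Before: p* = 1 − 0.23/1.05 = 0.7810.
After the change, c = 1.05, e = 0.3496, so p* = 1 − 0.3496/1.05 = 0.6670.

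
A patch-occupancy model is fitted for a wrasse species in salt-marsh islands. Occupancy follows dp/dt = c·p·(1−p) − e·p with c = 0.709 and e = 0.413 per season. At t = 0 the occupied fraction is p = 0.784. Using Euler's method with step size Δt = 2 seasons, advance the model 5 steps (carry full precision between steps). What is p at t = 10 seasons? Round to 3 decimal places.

0.416

Update rule: p ← p + [c·p·(1−p) − e·p]·Δt with Δt = 2.
  1  |  dp/dt·Δt = -0.407454  |  p_1 = 0.376546
  2  |  dp/dt·Δt = +0.021862  |  p_2 = 0.398407
  3  |  dp/dt·Δt = +0.010780  |  p_3 = 0.409188
  4  |  dp/dt·Δt = +0.004817  |  p_4 = 0.414005
  5  |  dp/dt·Δt = +0.002046  |  p_5 = 0.416050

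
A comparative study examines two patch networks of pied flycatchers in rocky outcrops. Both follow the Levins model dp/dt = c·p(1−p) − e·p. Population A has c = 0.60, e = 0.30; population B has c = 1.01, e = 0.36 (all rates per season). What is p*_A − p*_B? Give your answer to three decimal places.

-0.144

A: p*_A = 1 − 0.30/0.60 = 0.5000.
B: p*_B = 1 − 0.36/1.01 = 0.6436.
p*_A − p*_B = 0.5000 − 0.6436 = -0.1436.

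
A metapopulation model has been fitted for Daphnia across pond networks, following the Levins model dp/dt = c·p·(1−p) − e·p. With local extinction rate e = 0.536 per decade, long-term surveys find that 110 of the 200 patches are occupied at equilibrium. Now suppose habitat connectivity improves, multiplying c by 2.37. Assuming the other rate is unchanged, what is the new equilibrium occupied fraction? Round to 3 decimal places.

0.810

Observed p* = 110/200 = 0.55000.
Balance c(1−p*) = e gives c = e/(1 − 0.55000) = 0.536/0.45000 = 1.19111.
New p* = 1 − e/c = 1 − 0.53600/2.82293 = 0.81013.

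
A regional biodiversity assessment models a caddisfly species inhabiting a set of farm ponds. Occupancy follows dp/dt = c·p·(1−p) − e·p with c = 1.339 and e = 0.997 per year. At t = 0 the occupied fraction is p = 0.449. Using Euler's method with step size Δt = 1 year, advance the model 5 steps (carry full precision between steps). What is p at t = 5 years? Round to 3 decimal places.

Update rule: p ← p + [c·p·(1−p) − e·p]·Δt with Δt = 1.
t = 1: p = 0.44900 + (-0.11639) = 0.33261
t = 2: p = 0.33261 + (-0.03438) = 0.29823
t = 3: p = 0.29823 + (-0.01710) = 0.28113
t = 4: p = 0.28113 + (-0.00968) = 0.27145
t = 5: p = 0.27145 + (-0.00583) = 0.26562

0.266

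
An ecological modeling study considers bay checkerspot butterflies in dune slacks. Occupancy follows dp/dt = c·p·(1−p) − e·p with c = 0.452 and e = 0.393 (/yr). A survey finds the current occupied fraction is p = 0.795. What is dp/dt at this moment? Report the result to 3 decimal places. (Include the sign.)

Colonization term: c·p·(1−p) = 0.452×0.795×0.2050 = 0.07366.
Extinction term: e·p = 0.31244.
dp/dt = 0.07366 − 0.31244 = -0.23877.

-0.239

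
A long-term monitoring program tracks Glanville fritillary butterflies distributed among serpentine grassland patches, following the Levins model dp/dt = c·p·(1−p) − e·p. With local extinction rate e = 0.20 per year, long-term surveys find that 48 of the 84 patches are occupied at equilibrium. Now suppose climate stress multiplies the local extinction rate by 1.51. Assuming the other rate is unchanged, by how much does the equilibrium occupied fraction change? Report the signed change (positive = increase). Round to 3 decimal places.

Observed p* = 48/84 = 0.57143.
Balance c(1−p*) = e gives c = e/(1 − 0.57143) = 0.20/0.42857 = 0.46667.
New p* = 1 − e/c = 1 − 0.30200/0.46667 = 0.35286.
Δp* = 0.35286 − 0.57143 = -0.21857.

-0.219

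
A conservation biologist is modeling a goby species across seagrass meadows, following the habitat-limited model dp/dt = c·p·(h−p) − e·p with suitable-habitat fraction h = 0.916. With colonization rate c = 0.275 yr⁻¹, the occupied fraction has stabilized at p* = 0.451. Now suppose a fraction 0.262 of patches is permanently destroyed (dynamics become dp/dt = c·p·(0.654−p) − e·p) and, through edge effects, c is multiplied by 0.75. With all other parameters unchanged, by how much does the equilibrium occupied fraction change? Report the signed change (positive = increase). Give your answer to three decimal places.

-0.417

Balance c(h−p*) = e gives e = 0.275×(0.916 − 0.45100) = 0.12788.
New p* = 0.654 − e/c = 0.654 − 0.12788/0.20625 = 0.03398.
Δp* = 0.03398 − 0.45100 = -0.41702.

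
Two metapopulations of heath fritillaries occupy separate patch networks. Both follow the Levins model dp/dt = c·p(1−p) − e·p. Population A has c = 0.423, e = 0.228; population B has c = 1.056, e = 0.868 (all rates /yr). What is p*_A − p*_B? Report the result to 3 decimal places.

0.283

A: p*_A = 1 − 0.228/0.423 = 0.4610.
B: p*_B = 1 − 0.868/1.056 = 0.1780.
p*_A − p*_B = 0.4610 − 0.1780 = 0.2830.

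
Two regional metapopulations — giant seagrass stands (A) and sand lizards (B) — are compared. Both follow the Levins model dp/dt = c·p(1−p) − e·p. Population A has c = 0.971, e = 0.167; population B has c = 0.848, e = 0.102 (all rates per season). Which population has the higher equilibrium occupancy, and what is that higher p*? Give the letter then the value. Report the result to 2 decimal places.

B, 0.88

A: p*_A = 1 − 0.167/0.971 = 0.8280.
B: p*_B = 1 − 0.102/0.848 = 0.8797.
B is higher at 0.8797.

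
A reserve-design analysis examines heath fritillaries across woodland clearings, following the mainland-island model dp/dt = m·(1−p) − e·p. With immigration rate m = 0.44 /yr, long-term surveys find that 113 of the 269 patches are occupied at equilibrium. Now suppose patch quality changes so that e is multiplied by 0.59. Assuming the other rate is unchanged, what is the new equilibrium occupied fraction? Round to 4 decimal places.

0.5511

Observed p* = 113/269 = 0.42007.
Balance m(1−p*) = e·p* gives e = m(1−p*)/p* = 0.44×0.57993/0.42007 = 0.60744.
New p* = m/(m+e) = 0.44000/(0.44000+0.35839) = 0.55111.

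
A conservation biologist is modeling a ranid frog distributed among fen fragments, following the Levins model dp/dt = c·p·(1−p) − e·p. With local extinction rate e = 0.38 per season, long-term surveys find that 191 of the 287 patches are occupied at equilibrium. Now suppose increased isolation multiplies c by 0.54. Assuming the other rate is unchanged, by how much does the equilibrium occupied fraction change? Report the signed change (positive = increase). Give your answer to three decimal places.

Observed p* = 191/287 = 0.66551.
Balance c(1−p*) = e gives c = e/(1 − 0.66551) = 0.38/0.33449 = 1.13606.
New p* = 1 − e/c = 1 − 0.38000/0.61347 = 0.38057.
Δp* = 0.38057 − 0.66551 = -0.28494.

-0.285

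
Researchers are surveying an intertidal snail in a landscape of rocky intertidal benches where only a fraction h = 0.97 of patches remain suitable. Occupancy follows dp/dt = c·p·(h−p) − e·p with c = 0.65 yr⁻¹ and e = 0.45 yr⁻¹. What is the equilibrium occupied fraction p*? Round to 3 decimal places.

0.278

Setting dp/dt = 0 and dividing by p* gives c·(h−p*) = e.
So p* = h − e/c = 0.97 − 0.45/0.65 = 0.97 − 0.6923 = 0.2777.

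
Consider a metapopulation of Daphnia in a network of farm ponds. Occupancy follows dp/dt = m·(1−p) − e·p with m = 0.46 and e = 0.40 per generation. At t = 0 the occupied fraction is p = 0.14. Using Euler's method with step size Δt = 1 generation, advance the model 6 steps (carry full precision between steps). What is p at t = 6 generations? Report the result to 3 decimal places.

0.535

Update rule: p ← p + [m·(1−p) − e·p]·Δt with Δt = 1.
p: 0.14000 → 0.47960  (Δp = +0.33960)
p: 0.47960 → 0.52714  (Δp = +0.04754)
p: 0.52714 → 0.53380  (Δp = +0.00666)
p: 0.53380 → 0.53473  (Δp = +0.00093)
p: 0.53473 → 0.53486  (Δp = +0.00013)
p: 0.53486 → 0.53488  (Δp = +0.00002)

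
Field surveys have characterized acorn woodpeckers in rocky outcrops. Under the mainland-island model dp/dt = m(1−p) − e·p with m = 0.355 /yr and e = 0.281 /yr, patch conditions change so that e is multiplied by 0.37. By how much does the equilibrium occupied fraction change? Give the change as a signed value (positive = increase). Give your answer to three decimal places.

0.215

Before: p* = 0.355/(0.355+0.281) = 0.5582.
After: m = 0.355, e = 0.10397; p* = 0.355/0.4590 = 0.7735.
Δp* = 0.7735 − 0.5582 = +0.2153.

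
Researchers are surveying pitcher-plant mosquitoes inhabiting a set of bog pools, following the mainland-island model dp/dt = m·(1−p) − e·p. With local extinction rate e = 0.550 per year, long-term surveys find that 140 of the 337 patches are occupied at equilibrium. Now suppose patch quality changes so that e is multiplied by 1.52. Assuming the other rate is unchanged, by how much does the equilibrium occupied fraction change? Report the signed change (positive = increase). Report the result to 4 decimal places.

Observed p* = 140/337 = 0.41543.
Balance m(1−p*) = e·p* gives m = e·p*/(1−p*) = 0.550×0.41543/0.58457 = 0.39086.
New p* = m/(m+e) = 0.39086/(0.39086+0.83600) = 0.31859.
Δp* = 0.31859 − 0.41543 = -0.09684.

-0.0968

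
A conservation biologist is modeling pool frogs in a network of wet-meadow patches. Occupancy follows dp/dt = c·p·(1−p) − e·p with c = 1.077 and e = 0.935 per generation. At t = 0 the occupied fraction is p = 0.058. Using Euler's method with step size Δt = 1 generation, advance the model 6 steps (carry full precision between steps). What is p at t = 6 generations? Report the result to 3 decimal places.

Update rule: p ← p + [c·p·(1−p) − e·p]·Δt with Δt = 1.
t = 1: p = 0.05800 + (+0.00461) = 0.06261
t = 2: p = 0.06261 + (+0.00467) = 0.06728
t = 3: p = 0.06728 + (+0.00468) = 0.07196
t = 4: p = 0.07196 + (+0.00464) = 0.07660
t = 5: p = 0.07660 + (+0.00456) = 0.08116
t = 6: p = 0.08116 + (+0.00443) = 0.08559

0.086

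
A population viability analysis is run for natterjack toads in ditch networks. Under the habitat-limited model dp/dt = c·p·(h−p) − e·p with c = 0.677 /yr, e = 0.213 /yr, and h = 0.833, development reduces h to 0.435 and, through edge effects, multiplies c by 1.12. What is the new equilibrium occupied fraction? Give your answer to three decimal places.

0.154

Before: p* = h − e/c = 0.833 − 0.213/0.677 = 0.833 − 0.3146 = 0.5184.
After: c = 0.75824, e = 0.213, h = 0.435; p* = 0.435 − 0.213/0.75824 = 0.1541.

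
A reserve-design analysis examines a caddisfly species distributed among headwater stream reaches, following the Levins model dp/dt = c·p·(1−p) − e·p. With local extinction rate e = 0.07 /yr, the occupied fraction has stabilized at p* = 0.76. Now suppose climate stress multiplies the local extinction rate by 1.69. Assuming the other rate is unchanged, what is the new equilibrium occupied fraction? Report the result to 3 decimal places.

Balance c(1−p*) = e gives c = e/(1 − 0.76000) = 0.07/0.24000 = 0.29167.
New p* = 1 − e/c = 1 − 0.11830/0.29167 = 0.59440.

0.594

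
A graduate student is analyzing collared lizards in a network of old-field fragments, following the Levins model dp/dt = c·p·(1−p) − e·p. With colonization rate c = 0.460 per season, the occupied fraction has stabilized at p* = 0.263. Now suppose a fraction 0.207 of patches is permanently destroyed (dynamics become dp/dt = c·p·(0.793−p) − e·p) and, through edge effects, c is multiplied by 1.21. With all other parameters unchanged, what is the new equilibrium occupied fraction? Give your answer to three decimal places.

0.184

Balance c(1−p*) = e gives e = 0.460×(1 − 0.26300) = 0.33902.
New p* = 0.793 − e/c = 0.793 − 0.33902/0.55660 = 0.18391.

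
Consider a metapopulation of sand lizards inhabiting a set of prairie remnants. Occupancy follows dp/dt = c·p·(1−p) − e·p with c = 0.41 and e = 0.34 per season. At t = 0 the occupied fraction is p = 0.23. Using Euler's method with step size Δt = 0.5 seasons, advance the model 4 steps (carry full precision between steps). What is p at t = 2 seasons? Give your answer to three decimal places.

0.220

Update rule: p ← p + [c·p·(1−p) − e·p]·Δt with Δt = 0.5.
step 1: Δp = -0.00279, p = 0.22721
step 2: Δp = -0.00263, p = 0.22458
step 3: Δp = -0.00248, p = 0.22210
step 4: Δp = -0.00234, p = 0.21976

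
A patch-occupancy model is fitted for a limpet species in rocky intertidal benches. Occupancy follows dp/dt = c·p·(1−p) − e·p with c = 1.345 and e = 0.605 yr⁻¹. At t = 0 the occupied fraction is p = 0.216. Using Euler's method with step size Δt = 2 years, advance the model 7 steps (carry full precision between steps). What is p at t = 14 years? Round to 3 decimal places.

Update rule: p ← p + [c·p·(1−p) − e·p]·Δt with Δt = 2.
step 1: Δp = +0.19418, p = 0.41018
step 2: Δp = +0.15448, p = 0.56466
step 3: Δp = -0.02198, p = 0.54268
step 4: Δp = +0.01096, p = 0.55364
step 5: Δp = -0.00514, p = 0.54850
step 6: Δp = +0.00249, p = 0.55099
step 7: Δp = -0.00119, p = 0.54980

0.550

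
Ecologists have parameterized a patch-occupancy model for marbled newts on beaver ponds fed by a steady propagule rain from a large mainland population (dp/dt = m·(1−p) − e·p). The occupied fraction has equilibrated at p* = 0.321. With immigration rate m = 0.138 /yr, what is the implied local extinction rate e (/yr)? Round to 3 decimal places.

At equilibrium m(1−p*) = e·p*, so e = m(1−p*)/p*.
e = 0.138 × 0.6790 / 0.321 = 0.2919.

0.292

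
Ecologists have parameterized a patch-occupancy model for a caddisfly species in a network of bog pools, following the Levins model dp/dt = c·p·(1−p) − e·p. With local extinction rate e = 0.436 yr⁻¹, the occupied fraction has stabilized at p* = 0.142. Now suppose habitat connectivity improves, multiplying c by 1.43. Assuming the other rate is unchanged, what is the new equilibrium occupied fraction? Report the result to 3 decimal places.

0.400

Balance c(1−p*) = e gives c = e/(1 − 0.14200) = 0.436/0.85800 = 0.50816.
New p* = 1 − e/c = 1 − 0.43600/0.72667 = 0.40000.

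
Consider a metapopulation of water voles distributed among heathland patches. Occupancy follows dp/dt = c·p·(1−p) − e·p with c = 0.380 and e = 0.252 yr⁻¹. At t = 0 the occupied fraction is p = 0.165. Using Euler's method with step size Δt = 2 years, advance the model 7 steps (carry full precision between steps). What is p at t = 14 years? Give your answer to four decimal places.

Update rule: p ← p + [c·p·(1−p) − e·p]·Δt with Δt = 2.
p: 0.16500 → 0.18655  (Δp = +0.02155)
p: 0.18655 → 0.20786  (Δp = +0.02131)
p: 0.20786 → 0.22823  (Δp = +0.02038)
p: 0.22823 → 0.24707  (Δp = +0.01884)
p: 0.24707 → 0.26393  (Δp = +0.01686)
p: 0.26393 → 0.27855  (Δp = +0.01463)
p: 0.27855 → 0.29089  (Δp = +0.01234)

0.2909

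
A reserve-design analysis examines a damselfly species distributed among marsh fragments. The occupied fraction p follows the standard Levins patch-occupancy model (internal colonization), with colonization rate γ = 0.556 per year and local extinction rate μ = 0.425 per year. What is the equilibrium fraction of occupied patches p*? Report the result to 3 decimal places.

0.236

Setting dp/dt = 0 and dividing through by p* gives γ·(1−p*) = μ.
So p* = 1 − μ/γ = 1 − 0.425/0.556 = 1 − 0.7644 = 0.2356.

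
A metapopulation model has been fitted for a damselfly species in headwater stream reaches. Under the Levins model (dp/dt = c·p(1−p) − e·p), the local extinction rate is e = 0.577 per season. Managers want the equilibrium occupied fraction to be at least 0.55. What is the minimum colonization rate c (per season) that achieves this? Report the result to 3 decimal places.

1.282

p* = 1 − e/c ≥ 0.55 requires e/c ≤ 0.4500, i.e. c ≥ e/0.4500.
c_min = 0.577/0.4500 = 1.2822.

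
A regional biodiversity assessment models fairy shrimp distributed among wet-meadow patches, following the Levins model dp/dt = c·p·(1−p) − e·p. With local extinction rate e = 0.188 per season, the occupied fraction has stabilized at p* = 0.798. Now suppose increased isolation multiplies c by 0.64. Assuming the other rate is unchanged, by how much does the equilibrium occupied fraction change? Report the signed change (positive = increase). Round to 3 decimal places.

Balance c(1−p*) = e gives c = e/(1 − 0.79800) = 0.188/0.20200 = 0.93069.
New p* = 1 − e/c = 1 − 0.18800/0.59564 = 0.68437.
Δp* = 0.68437 − 0.79800 = -0.11363.

-0.114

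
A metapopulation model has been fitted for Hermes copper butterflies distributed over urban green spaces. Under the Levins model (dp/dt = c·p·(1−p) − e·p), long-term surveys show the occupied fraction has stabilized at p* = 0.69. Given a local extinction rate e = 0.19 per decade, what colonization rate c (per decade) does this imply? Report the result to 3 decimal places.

0.613

At equilibrium c(1−p*) = e, so c = e/(1−p*).
c = 0.19/(1 − 0.69) = 0.19/0.3100 = 0.6129.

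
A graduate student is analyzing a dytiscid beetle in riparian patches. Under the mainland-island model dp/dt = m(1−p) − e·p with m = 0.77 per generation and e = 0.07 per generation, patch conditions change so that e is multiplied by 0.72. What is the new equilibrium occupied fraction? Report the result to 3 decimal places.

0.939

Before: p* = 0.77/(0.77+0.07) = 0.9167.
After: m = 0.77, e = 0.0504; p* = 0.77/0.8204 = 0.9386.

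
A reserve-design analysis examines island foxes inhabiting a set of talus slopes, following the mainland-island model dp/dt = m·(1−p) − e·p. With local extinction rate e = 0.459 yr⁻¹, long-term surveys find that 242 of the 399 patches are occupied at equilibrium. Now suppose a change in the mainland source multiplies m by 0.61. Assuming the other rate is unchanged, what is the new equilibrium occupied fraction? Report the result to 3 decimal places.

Observed p* = 242/399 = 0.60652.
Balance m(1−p*) = e·p* gives m = e·p*/(1−p*) = 0.459×0.60652/0.39348 = 0.70751.
New p* = m/(m+e) = 0.43158/(0.43158+0.45900) = 0.48461.

0.485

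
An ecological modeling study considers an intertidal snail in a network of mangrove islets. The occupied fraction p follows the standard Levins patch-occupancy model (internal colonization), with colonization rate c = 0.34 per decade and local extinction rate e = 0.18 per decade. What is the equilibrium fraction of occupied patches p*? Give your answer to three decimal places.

At equilibrium, colonization balances extinction: c·p*·(1−p*) = e·p*.
So p* = 1 − e/c = 1 − 0.18/0.34 = 1 − 0.5294 = 0.4706.

0.471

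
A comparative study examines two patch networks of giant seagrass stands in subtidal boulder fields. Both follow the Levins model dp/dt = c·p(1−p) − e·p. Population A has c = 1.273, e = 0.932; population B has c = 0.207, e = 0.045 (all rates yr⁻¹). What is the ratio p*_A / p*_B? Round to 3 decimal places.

A: p*_A = 1 − 0.932/1.273 = 0.2679.
B: p*_B = 1 − 0.045/0.207 = 0.7826.
p*_A / p*_B = 0.2679/0.7826 = 0.3423.

0.342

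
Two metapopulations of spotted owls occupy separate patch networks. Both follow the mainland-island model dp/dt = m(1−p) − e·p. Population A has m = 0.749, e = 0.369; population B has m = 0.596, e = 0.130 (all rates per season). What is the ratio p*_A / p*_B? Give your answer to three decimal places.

0.816

A: p*_A = m/(m+e) = 0.749/1.1180 = 0.6699.
B: p*_B = 0.596/0.7260 = 0.8209.
p*_A / p*_B = 0.6699/0.8209 = 0.8161.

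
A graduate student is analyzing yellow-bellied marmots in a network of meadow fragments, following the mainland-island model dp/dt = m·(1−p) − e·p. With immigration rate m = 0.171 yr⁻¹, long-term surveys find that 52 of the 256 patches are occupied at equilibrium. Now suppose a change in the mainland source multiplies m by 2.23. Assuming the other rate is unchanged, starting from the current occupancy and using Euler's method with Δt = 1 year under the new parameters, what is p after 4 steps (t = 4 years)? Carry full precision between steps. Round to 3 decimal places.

0.362

Observed p* = 52/256 = 0.20312.
Balance m(1−p*) = e·p* gives e = m(1−p*)/p* = 0.171×0.79688/0.20312 = 0.67085.
Starting from p₀ = 0.20312; update p ← p + (dp/dt)·Δt with the new parameters.
  1  |  dp/dt·Δt = +0.167607  |  p_1 = 0.370732
  2  |  dp/dt·Δt = -0.008745  |  p_2 = 0.361987
  3  |  dp/dt·Δt = +0.000456  |  p_3 = 0.362443
  4  |  dp/dt·Δt = -0.000024  |  p_4 = 0.362419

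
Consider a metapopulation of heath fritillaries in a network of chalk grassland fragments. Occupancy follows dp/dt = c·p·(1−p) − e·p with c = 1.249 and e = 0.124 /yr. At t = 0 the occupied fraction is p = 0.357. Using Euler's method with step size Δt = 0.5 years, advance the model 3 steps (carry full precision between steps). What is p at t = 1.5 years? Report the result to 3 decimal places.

Update rule: p ← p + [c·p·(1−p) − e·p]·Δt with Δt = 0.5.
p: 0.35700 → 0.47822  (Δp = +0.12122)
p: 0.47822 → 0.60440  (Δp = +0.12618)
p: 0.60440 → 0.71625  (Δp = +0.11185)

0.716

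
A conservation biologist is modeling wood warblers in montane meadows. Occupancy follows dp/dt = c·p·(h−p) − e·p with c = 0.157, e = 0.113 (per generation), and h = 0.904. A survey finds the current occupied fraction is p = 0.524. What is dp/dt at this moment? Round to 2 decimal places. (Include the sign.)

-0.03

Colonization term: c·p·(h−p) = 0.157×0.524×0.3800 = 0.03126.
Extinction term: e·p = 0.05921.
dp/dt = 0.03126 − 0.05921 = -0.02795.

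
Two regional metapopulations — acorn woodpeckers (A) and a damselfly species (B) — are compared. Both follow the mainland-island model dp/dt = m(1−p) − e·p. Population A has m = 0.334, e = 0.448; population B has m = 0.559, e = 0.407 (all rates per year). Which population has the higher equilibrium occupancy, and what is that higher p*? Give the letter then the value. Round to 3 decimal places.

B, 0.579

A: p*_A = m/(m+e) = 0.334/0.7820 = 0.4271.
B: p*_B = 0.559/0.9660 = 0.5787.
B is higher at 0.5787.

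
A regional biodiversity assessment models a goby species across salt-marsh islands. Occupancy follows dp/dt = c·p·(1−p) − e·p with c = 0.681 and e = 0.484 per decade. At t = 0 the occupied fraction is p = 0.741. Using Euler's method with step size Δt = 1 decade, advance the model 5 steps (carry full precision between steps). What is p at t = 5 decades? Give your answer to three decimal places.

Update rule: p ← p + [c·p·(1−p) − e·p]·Δt with Δt = 1.
t = 1: p = 0.74100 + (-0.22795) = 0.51305
t = 2: p = 0.51305 + (-0.07818) = 0.43487
t = 3: p = 0.43487 + (-0.04312) = 0.39175
t = 4: p = 0.39175 + (-0.02734) = 0.36442
t = 5: p = 0.36442 + (-0.01865) = 0.34577

0.346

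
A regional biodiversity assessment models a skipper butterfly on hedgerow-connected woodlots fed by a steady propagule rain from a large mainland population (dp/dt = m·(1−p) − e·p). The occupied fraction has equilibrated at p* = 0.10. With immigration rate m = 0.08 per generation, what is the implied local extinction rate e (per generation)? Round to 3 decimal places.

0.720

At equilibrium m(1−p*) = e·p*, so e = m(1−p*)/p*.
e = 0.08 × 0.9000 / 0.10 = 0.7200.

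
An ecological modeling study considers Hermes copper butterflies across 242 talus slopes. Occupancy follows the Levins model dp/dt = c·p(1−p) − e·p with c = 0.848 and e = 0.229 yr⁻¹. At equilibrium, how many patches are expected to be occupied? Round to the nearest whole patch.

177

p* = 1 − e/c = 1 − 0.229/0.848 = 0.7300.
Expected occupied patches = N × p* = 242 × 0.7300 = 176.65 ≈ 177.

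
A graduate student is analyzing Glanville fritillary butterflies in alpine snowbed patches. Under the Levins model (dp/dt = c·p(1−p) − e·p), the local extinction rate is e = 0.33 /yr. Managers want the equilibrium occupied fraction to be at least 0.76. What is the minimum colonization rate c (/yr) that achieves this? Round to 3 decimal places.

1.375

p* = 1 − e/c ≥ 0.76 requires e/c ≤ 0.2400, i.e. c ≥ e/0.2400.
c_min = 0.33/0.2400 = 1.3750.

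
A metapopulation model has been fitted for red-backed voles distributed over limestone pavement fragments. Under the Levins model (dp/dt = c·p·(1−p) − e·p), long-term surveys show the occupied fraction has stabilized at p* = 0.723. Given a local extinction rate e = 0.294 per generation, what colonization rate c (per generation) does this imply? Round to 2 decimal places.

1.06

At equilibrium c(1−p*) = e, so c = e/(1−p*).
c = 0.294/(1 − 0.723) = 0.294/0.2770 = 1.0614.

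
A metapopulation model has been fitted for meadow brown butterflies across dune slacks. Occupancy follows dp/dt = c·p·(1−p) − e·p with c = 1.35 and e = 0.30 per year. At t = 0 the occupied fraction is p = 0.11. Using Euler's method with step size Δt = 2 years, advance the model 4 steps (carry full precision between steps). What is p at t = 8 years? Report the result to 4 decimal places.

Update rule: p ← p + [c·p·(1−p) − e·p]·Δt with Δt = 2.
step 1: Δp = +0.19833, p = 0.30833
step 2: Δp = +0.39081, p = 0.69914
step 3: Δp = +0.14844, p = 0.84758
step 4: Δp = -0.15975, p = 0.68784

0.6878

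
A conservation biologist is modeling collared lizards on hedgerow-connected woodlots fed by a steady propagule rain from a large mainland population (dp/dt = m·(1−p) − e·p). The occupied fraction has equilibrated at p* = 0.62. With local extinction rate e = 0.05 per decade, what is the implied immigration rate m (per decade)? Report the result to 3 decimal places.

0.082

At equilibrium m(1−p*) = e·p*, so m = e·p*/(1−p*).
m = 0.05 × 0.62 / 0.3800 = 0.0310/0.3800 = 0.0816.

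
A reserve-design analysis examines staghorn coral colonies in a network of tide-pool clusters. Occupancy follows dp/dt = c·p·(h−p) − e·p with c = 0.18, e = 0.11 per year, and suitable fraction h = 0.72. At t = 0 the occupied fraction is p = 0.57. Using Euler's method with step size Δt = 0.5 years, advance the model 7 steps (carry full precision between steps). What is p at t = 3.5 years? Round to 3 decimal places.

Update rule: p ← p + [c·p·(h−p) − e·p]·Δt with Δt = 0.5.
  1  |  dp/dt·Δt = -0.023655  |  p_1 = 0.546345
  2  |  dp/dt·Δt = -0.021510  |  p_2 = 0.524835
  3  |  dp/dt·Δt = -0.019647  |  p_3 = 0.505188
  4  |  dp/dt·Δt = -0.018018  |  p_4 = 0.487169
  5  |  dp/dt·Δt = -0.016586  |  p_5 = 0.470583
  6  |  dp/dt·Δt = -0.015319  |  p_6 = 0.455265
  7  |  dp/dt·Δt = -0.014192  |  p_7 = 0.441072

0.441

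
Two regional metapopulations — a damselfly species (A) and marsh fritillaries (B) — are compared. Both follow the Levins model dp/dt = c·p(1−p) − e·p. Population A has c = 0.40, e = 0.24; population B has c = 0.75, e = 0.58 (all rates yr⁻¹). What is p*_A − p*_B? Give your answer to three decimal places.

0.173

A: p*_A = 1 − 0.24/0.40 = 0.4000.
B: p*_B = 1 − 0.58/0.75 = 0.2267.
p*_A − p*_B = 0.4000 − 0.2267 = 0.1733.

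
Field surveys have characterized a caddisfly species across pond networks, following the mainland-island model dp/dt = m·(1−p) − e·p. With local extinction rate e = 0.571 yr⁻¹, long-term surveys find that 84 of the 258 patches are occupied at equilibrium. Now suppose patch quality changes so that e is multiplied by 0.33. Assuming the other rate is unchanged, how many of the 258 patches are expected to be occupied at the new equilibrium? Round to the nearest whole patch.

153

Observed p* = 84/258 = 0.32558.
Balance m(1−p*) = e·p* gives m = e·p*/(1−p*) = 0.571×0.32558/0.67442 = 0.27565.
New p* = m/(m+e) = 0.27565/(0.27565+0.18843) = 0.59397.
Expected occupied = 258 × 0.59397 = 153.24 ≈ 153.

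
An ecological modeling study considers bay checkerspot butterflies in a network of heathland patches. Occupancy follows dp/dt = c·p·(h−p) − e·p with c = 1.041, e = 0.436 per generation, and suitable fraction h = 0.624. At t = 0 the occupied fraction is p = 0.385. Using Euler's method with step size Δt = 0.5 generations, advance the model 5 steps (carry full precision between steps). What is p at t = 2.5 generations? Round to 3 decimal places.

0.275

Update rule: p ← p + [c·p·(h−p) − e·p]·Δt with Δt = 0.5.
p: 0.38500 → 0.34896  (Δp = -0.03604)
p: 0.34896 → 0.32285  (Δp = -0.02612)
p: 0.32285 → 0.30307  (Δp = -0.01977)
p: 0.30307 → 0.28763  (Δp = -0.01544)
p: 0.28763 → 0.27528  (Δp = -0.01234)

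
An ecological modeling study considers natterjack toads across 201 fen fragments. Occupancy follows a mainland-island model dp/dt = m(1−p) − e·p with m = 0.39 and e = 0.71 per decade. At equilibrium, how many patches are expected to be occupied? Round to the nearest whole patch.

p* = m/(m+e) = 0.39/1.1000 = 0.3545.
Expected occupied patches = N × p* = 201 × 0.3545 = 71.26 ≈ 71.

71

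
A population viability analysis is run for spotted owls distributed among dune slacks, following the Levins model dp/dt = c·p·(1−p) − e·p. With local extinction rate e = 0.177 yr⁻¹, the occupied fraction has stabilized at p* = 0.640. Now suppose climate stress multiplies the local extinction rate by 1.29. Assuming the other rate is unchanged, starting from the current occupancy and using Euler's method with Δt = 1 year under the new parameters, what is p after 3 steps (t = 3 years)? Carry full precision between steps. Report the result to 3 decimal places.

0.571

Balance c(1−p*) = e gives c = e/(1 − 0.64000) = 0.177/0.36000 = 0.49167.
Starting from p₀ = 0.64000; update p ← p + (dp/dt)·Δt with the new parameters.
t = 1: p = 0.64000 + (-0.03285) = 0.60715
t = 2: p = 0.60715 + (-0.02136) = 0.58579
t = 3: p = 0.58579 + (-0.01446) = 0.57133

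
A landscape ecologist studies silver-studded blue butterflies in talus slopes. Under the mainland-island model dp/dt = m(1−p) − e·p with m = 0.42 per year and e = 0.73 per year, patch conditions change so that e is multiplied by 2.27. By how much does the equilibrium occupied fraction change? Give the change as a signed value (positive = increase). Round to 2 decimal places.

-0.16

Before: p* = 0.42/(0.42+0.73) = 0.3652.
After: m = 0.42, e = 1.6571; p* = 0.42/2.0771 = 0.2022.
Δp* = 0.2022 − 0.3652 = -0.1630.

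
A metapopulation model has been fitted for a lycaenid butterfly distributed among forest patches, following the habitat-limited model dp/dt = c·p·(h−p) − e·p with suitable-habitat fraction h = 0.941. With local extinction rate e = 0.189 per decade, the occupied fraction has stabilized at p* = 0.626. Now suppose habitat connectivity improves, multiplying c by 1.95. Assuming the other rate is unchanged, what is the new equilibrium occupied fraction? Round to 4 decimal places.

Balance c(h−p*) = e gives c = e/(0.941 − 0.62600) = 0.189/0.31500 = 0.60000.
New p* = 0.941 − e/c = 0.941 − 0.18900/1.17000 = 0.77946.

0.7795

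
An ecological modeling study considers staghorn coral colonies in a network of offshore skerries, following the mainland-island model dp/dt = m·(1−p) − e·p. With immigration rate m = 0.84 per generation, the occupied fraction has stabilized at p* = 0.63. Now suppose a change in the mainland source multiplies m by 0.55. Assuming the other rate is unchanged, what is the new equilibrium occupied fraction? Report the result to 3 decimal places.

Balance m(1−p*) = e·p* gives e = m(1−p*)/p* = 0.84×0.37000/0.63000 = 0.49333.
New p* = m/(m+e) = 0.46200/(0.46200+0.49333) = 0.48360.

0.484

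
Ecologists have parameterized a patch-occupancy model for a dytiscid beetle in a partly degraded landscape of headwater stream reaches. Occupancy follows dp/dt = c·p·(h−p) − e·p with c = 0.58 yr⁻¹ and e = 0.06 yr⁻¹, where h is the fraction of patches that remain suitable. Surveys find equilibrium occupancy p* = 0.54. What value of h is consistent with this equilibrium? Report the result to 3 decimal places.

At equilibrium c(h−p*) = e, so h = p* + e/c.
h = 0.54 + 0.06/0.58 = 0.54 + 0.1034 = 0.6434.

0.643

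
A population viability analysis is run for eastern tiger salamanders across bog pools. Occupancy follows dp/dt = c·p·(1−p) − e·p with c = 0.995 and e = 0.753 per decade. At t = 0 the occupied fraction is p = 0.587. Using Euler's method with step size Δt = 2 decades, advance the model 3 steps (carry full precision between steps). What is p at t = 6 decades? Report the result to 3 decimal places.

Update rule: p ← p + [c·p·(1−p) − e·p]·Δt with Δt = 2.
t = 2: p = 0.58700 + (-0.40158) = 0.18542
t = 4: p = 0.18542 + (+0.02133) = 0.20674
t = 6: p = 0.20674 + (+0.01501) = 0.22175

0.222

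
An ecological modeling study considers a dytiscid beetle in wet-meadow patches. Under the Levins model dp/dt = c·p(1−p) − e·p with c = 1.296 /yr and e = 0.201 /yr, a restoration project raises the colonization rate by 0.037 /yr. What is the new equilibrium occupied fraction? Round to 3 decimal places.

Before: p* = 1 − 0.201/1.296 = 0.8449.
After the change, c = 1.333, e = 0.201, so p* = 1 − 0.201/1.333 = 0.8492.

0.849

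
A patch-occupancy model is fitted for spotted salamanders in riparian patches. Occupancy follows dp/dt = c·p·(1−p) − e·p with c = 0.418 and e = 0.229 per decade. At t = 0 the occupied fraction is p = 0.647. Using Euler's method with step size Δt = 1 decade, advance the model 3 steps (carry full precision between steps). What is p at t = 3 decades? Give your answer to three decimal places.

0.534

Update rule: p ← p + [c·p·(1−p) − e·p]·Δt with Δt = 1.
p: 0.64700 → 0.59430  (Δp = -0.05270)
p: 0.59430 → 0.55899  (Δp = -0.03531)
p: 0.55899 → 0.53403  (Δp = -0.02496)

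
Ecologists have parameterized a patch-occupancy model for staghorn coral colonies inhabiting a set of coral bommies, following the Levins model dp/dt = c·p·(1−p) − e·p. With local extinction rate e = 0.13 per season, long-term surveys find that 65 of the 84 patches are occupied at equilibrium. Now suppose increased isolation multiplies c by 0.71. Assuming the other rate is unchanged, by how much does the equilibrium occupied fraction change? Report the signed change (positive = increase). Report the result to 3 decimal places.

Observed p* = 65/84 = 0.77381.
Balance c(1−p*) = e gives c = e/(1 − 0.77381) = 0.13/0.22619 = 0.57474.
New p* = 1 − e/c = 1 − 0.13000/0.40807 = 0.68143.
Δp* = 0.68143 − 0.77381 = -0.09238.

-0.092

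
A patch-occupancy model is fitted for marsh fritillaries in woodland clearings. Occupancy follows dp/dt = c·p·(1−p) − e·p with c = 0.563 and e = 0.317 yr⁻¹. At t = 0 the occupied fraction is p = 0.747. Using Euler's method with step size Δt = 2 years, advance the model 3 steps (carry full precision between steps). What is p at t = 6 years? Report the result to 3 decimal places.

Update rule: p ← p + [c·p·(1−p) − e·p]·Δt with Δt = 2.
step 1: Δp = -0.26079, p = 0.48621
step 2: Δp = -0.02697, p = 0.45924
step 3: Δp = -0.01153, p = 0.44771

0.448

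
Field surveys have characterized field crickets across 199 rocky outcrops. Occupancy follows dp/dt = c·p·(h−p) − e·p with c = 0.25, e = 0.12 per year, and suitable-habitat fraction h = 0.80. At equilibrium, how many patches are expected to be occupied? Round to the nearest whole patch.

64

p* = h − e/c = 0.80 − 0.4800 = 0.3200.
Expected occupied patches = N × p* = 199 × 0.3200 = 63.68 ≈ 64.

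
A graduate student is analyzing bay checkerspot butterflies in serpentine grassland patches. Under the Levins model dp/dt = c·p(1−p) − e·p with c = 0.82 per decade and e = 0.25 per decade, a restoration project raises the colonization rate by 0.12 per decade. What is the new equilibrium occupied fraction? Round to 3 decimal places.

Before: p* = 1 − 0.25/0.82 = 0.6951.
After the change, c = 0.94, e = 0.25, so p* = 1 − 0.25/0.94 = 0.7340.

0.734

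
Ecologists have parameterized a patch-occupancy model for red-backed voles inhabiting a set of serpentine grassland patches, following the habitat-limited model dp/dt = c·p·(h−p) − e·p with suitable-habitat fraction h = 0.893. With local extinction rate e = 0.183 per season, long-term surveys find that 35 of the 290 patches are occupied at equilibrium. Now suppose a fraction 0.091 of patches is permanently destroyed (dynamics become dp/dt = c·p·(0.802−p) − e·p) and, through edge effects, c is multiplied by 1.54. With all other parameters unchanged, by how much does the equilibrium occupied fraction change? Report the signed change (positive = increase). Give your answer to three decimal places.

Observed p* = 35/290 = 0.12069.
Balance c(h−p*) = e gives c = e/(0.893 − 0.12069) = 0.183/0.77231 = 0.23695.
New p* = 0.802 − e/c = 0.802 − 0.18300/0.36490 = 0.30049.
Δp* = 0.30049 − 0.12069 = +0.17980.

0.180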